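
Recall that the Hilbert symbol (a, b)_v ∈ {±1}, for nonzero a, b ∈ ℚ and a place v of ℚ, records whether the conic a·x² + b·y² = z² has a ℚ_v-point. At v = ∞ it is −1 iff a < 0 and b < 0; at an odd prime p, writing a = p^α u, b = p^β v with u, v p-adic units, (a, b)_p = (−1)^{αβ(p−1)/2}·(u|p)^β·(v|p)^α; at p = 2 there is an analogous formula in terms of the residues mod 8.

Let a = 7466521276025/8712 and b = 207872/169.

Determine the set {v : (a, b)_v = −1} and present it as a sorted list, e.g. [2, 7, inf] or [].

[2, 37]

Mod squares: a ≡ 3922, b ≡ 203. Check v ∈ {∞, 2, 3, 5, 7, 11, 13, 29, 37, 41, 43, 53}.
v=∞: 3922 > 0 and 203 > 0  ⇒  (a,b)_∞ = +1.
v=37: a=37^1·(≡29), b=37^0·(≡32) mod 37; (29|37)=-1, (32|37)=-1; (−1)^{1·0·18}·(-1)^0·(-1)^1 = -1.
v=2: v_2(a)=-3, v_2(b)=10; units ≡ 1, 3 (mod 8); ε·ε+αω+βω = 0·1+-3·1+10·0 ≡ 1  ⇒  (a,b)_2 = -1.
v=53: a=53^1·(≡45), b=53^0·(≡43) mod 53; (45|53)=-1, (43|53)=+1; (−1)^{1·0·26}·(-1)^0·(+1)^1 = +1.
v=29: a=29^0·(≡1), b=29^1·(≡28) mod 29; (1|29)=+1, (28|29)=+1; (−1)^{0·1·14}·(+1)^1·(+1)^0 = +1.
v=13: a=13^0·(≡3), b=13^-2·(≡2) mod 13; (3|13)=+1, (2|13)=-1; (−1)^{0·-2·6}·(+1)^-2·(-1)^0 = +1.
v=11: a=11^-2·(≡7), b=11^0·(≡4) mod 11; (7|11)=-1, (4|11)=+1; (−1)^{-2·0·5}·(-1)^0·(+1)^-2 = +1.
v=5: a=5^2·(≡3), b=5^0·(≡3) mod 5; (3|5)=-1, (3|5)=-1; (−1)^{2·0·2}·(-1)^0·(-1)^2 = +1.
v=3: a=3^-2·(≡1), b=3^0·(≡2) mod 3; (1|3)=+1, (2|3)=-1; (−1)^{-2·0·1}·(+1)^0·(-1)^-2 = +1.
v=7: a=7^2·(≡1), b=7^1·(≡2) mod 7; (1|7)=+1, (2|7)=+1; (−1)^{2·1·3}·(+1)^1·(+1)^2 = +1.
v=43: a=43^2·(≡41), b=43^0·(≡11) mod 43; (41|43)=+1, (11|43)=+1; (−1)^{2·0·21}·(+1)^0·(+1)^2 = +1.
v=41: a=41^2·(≡7), b=41^0·(≡25) mod 41; (7|41)=-1, (25|41)=+1; (−1)^{2·0·20}·(-1)^0·(+1)^2 = +1.
(3922, 203 / ℚ) ramifies at {2, 37}: a division algebra.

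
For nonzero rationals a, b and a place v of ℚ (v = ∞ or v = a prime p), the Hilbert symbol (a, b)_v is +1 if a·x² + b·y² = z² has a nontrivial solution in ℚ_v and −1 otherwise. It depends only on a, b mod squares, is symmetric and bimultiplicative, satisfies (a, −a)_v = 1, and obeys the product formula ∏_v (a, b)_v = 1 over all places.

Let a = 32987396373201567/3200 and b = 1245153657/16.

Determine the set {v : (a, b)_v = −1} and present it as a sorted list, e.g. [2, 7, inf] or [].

(a, b) ≡ (94, 563673) mod (ℚ^×)²; places V = {2, 3, 5, 11, 19, 29, 31, 47, ∞}.
(a,b)_11: α=2, u≡7; β=1, v≡9 (mod 11); (7|11)=-1, (9|11)=+1; sign (−1)^0·-1^1·+1^2 = -1.
(a,b)_3: α=2, u≡1; β=1, v≡1 (mod 3); (1|3)=+1, (1|3)=+1; sign (−1)^0·+1^1·+1^2 = +1.
(a,b)_47: α=3, u≡1; β=2, v≡6 (mod 47); (1|47)=+1, (6|47)=+1; sign (−1)^0·+1^2·+1^3 = +1.
(a,b)_∞: sgn(94)=+, sgn(563673)=+, so +1.
(a,b)_5: α=-2, u≡4; β=0, v≡2 (mod 5); (4|5)=+1, (2|5)=-1; sign (−1)^0·+1^0·-1^-2 = +1.
(a,b)_29: α=2, u≡6; β=1, v≡4 (mod 29); (6|29)=+1, (4|29)=+1; sign (−1)^0·+1^1·+1^2 = +1.
(a,b)_31: α=2, u≡19; β=1, v≡24 (mod 31); (19|31)=+1, (24|31)=-1; sign (−1)^0·+1^1·-1^2 = +1.
(a,b)_19: α=2, u≡18; β=1, v≡12 (mod 19); (18|19)=-1, (12|19)=-1; sign (−1)^0·-1^1·-1^2 = -1.
(a,b)_2: α=-7, β=-4; u≡7, v≡1 (mod 8); ε(u)ε(v)=1·0, αω(v)=-7·0, βω(u)=-4·0; sum ≡ 0  ⇒  +1.
|Ram(94, 563673)| = 2, even; anisotropic at {11, 19}.

[11, 19]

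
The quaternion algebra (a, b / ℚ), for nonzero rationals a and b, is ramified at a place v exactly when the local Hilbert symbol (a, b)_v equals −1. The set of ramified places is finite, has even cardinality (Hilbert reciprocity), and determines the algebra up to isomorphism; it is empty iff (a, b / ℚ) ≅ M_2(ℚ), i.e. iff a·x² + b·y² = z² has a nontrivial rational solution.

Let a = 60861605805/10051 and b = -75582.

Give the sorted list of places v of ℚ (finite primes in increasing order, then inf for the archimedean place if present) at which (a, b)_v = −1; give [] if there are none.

[5, 11, 13, 19]

(a, b) ≡ (270655, -8398) mod (ℚ^×)²; places V = {2, 3, 5, 7, 11, 13, 17, 19, 23, 37, 53, ∞}.
(a,b)_2: α=0, β=1; u≡7, v≡1 (mod 8); ε(u)ε(v)=1·0, αω(v)=0·0, βω(u)=1·0; sum ≡ 0  ⇒  +1.
(a,b)_7: α=1, u≡1; β=0, v≡4 (mod 7); (1|7)=+1, (4|7)=+1; sign (−1)^0·+1^0·+1^1 = +1.
(a,b)_∞: sgn(270655)=+, sgn(-8398)=−, so +1.
(a,b)_37: α=1, u≡11; β=0, v≡9 (mod 37); (11|37)=+1, (9|37)=+1; sign (−1)^0·+1^0·+1^1 = +1.
(a,b)_13: α=2, u≡6; β=1, v≡10 (mod 13); (6|13)=-1, (10|13)=+1; sign (−1)^0·-1^1·+1^2 = -1.
(a,b)_3: α=2, u≡1; β=2, v≡2 (mod 3); (1|3)=+1, (2|3)=-1; sign (−1)^0·+1^2·-1^2 = +1.
(a,b)_53: α=2, u≡15; β=0, v≡49 (mod 53); (15|53)=+1, (49|53)=+1; sign (−1)^0·+1^0·+1^2 = +1.
(a,b)_11: α=1, u≡1; β=0, v≡10 (mod 11); (1|11)=+1, (10|11)=-1; sign (−1)^0·+1^0·-1^1 = -1.
(a,b)_23: α=-2, u≡5; β=0, v≡19 (mod 23); (5|23)=-1, (19|23)=-1; sign (−1)^0·-1^0·-1^-2 = +1.
(a,b)_17: α=0, u≡9; β=1, v≡8 (mod 17); (9|17)=+1, (8|17)=+1; sign (−1)^0·+1^1·+1^0 = +1.
(a,b)_5: α=1, u≡1; β=0, v≡3 (mod 5); (1|5)=+1, (3|5)=-1; sign (−1)^0·+1^0·-1^1 = -1.
(a,b)_19: α=-1, u≡14; β=1, v≡12 (mod 19); (14|19)=-1, (12|19)=-1; sign (−1)^1·-1^1·-1^-1 = -1.
|Ram(270655, -8398)| = 4, even; anisotropic at {5, 11, 13, 19}.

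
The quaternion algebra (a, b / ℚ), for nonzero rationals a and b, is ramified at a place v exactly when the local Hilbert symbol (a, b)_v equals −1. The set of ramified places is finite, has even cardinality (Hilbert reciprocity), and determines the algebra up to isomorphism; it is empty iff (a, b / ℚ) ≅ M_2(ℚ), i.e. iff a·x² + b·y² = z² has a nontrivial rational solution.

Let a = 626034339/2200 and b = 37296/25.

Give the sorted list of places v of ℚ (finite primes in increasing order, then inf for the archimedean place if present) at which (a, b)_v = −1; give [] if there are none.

[2, 7, 11, 29]

(a, b) ≡ (70818, 259) mod (ℚ^×)²; places V = {2, 3, 5, 7, 11, 29, 37, ∞}.
(a,b)_5: α=-2, u≡3; β=-2, v≡1 (mod 5); (3|5)=-1, (1|5)=+1; sign (−1)^0·-1^-2·+1^-2 = +1.
(a,b)_∞: sgn(70818)=+, sgn(259)=+, so +1.
(a,b)_3: α=5, u≡2; β=2, v≡1 (mod 3); (2|3)=-1, (1|3)=+1; sign (−1)^0·-1^2·+1^5 = +1.
(a,b)_37: α=1, u≡33; β=1, v≡27 (mod 37); (33|37)=+1, (27|37)=+1; sign (−1)^0·+1^1·+1^1 = +1.
(a,b)_29: α=1, u≡16; β=0, v≡14 (mod 29); (16|29)=+1, (14|29)=-1; sign (−1)^0·+1^0·-1^1 = -1.
(a,b)_11: α=-1, u≡9; β=0, v≡2 (mod 11); (9|11)=+1, (2|11)=-1; sign (−1)^0·+1^0·-1^-1 = -1.
(a,b)_7: α=4, u≡5; β=1, v≡2 (mod 7); (5|7)=-1, (2|7)=+1; sign (−1)^0·-1^1·+1^4 = -1.
(a,b)_2: α=-3, β=4; u≡1, v≡3 (mod 8); ε(u)ε(v)=0·1, αω(v)=-3·1, βω(u)=4·0; sum ≡ 1  ⇒  -1.
|Ram(70818, 259)| = 4, even; anisotropic at {2, 7, 11, 29}.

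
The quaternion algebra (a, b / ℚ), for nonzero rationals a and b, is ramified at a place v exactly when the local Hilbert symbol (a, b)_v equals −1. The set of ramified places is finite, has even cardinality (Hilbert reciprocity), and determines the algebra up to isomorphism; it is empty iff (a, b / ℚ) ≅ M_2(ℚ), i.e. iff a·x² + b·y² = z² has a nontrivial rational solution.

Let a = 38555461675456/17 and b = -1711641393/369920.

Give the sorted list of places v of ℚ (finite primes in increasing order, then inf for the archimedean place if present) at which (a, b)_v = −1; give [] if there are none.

[2, 5, 11, 23]

(a, b) ≡ (527, -36685) mod (ℚ^×)²; places V = {2, 3, 5, 7, 11, 17, 19, 23, 29, 31, ∞}.
(a,b)_17: α=-1, u≡6; β=-2, v≡4 (mod 17); (6|17)=-1, (4|17)=+1; sign (−1)^0·-1^-2·+1^-1 = +1.
(a,b)_3: α=0, u≡2; β=2, v≡2 (mod 3); (2|3)=-1, (2|3)=-1; sign (−1)^0·-1^2·-1^0 = +1.
(a,b)_∞: sgn(527)=+, sgn(-36685)=−, so +1.
(a,b)_31: α=1, u≡11; β=0, v≡5 (mod 31); (11|31)=-1, (5|31)=+1; sign (−1)^0·-1^0·+1^1 = +1.
(a,b)_5: α=0, u≡3; β=-1, v≡3 (mod 5); (3|5)=-1, (3|5)=-1; sign (−1)^0·-1^-1·-1^0 = -1.
(a,b)_11: α=2, u≡8; β=1, v≡4 (mod 11); (8|11)=-1, (4|11)=+1; sign (−1)^0·-1^1·+1^2 = -1.
(a,b)_2: α=6, β=-8; u≡7, v≡3 (mod 8); ε(u)ε(v)=1·1, αω(v)=6·1, βω(u)=-8·0; sum ≡ 1  ⇒  -1.
(a,b)_29: α=2, u≡9; β=1, v≡3 (mod 29); (9|29)=+1, (3|29)=-1; sign (−1)^0·+1^1·-1^2 = +1.
(a,b)_19: α=2, u≡2; β=0, v≡4 (mod 19); (2|19)=-1, (4|19)=+1; sign (−1)^0·-1^0·+1^2 = +1.
(a,b)_23: α=2, u≡17; β=3, v≡22 (mod 23); (17|23)=-1, (22|23)=-1; sign (−1)^0·-1^3·-1^2 = -1.
(a,b)_7: α=0, u≡4; β=2, v≡4 (mod 7); (4|7)=+1, (4|7)=+1; sign (−1)^0·+1^2·+1^0 = +1.
(527, -36685 / ℚ) ramifies at {2, 5, 11, 23}: a division algebra.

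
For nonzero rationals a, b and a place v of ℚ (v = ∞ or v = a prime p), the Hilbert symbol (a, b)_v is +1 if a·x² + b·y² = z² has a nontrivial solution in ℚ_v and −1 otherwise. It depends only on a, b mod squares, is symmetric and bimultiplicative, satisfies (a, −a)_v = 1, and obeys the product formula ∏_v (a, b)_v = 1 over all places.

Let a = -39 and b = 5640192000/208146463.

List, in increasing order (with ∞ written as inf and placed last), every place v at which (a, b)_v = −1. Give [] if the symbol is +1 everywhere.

(a, b) ≡ (-39, 1190) mod (ℚ^×)²; places V = {2, 3, 5, 7, 13, 17, 19, 41, ∞}.
(a,b)_41: α=0, u≡2; β=-2, v≡21 (mod 41); (2|41)=+1, (21|41)=+1; sign (−1)^0·+1^-2·+1^0 = +1.
(a,b)_2: α=0, β=15; u≡1, v≡3 (mod 8); ε(u)ε(v)=0·1, αω(v)=0·1, βω(u)=15·0; sum ≡ 0  ⇒  +1.
(a,b)_13: α=1, u≡10; β=0, v≡8 (mod 13); (10|13)=+1, (8|13)=-1; sign (−1)^0·+1^0·-1^1 = -1.
(a,b)_17: α=0, u≡12; β=1, v≡9 (mod 17); (12|17)=-1, (9|17)=+1; sign (−1)^0·-1^1·+1^0 = -1.
(a,b)_5: α=0, u≡1; β=3, v≡2 (mod 5); (1|5)=+1, (2|5)=-1; sign (−1)^0·+1^3·-1^0 = +1.
(a,b)_7: α=0, u≡3; β=-3, v≡4 (mod 7); (3|7)=-1, (4|7)=+1; sign (−1)^0·-1^-3·+1^0 = -1.
(a,b)_19: α=0, u≡18; β=-2, v≡18 (mod 19); (18|19)=-1, (18|19)=-1; sign (−1)^0·-1^-2·-1^0 = +1.
(a,b)_3: α=1, u≡2; β=4, v≡2 (mod 3); (2|3)=-1, (2|3)=-1; sign (−1)^0·-1^4·-1^1 = -1.
(a,b)_∞: sgn(-39)=−, sgn(1190)=+, so +1.
|Ram(-39, 1190)| = 4, even; anisotropic at {3, 7, 13, 17}.

[3, 7, 13, 17]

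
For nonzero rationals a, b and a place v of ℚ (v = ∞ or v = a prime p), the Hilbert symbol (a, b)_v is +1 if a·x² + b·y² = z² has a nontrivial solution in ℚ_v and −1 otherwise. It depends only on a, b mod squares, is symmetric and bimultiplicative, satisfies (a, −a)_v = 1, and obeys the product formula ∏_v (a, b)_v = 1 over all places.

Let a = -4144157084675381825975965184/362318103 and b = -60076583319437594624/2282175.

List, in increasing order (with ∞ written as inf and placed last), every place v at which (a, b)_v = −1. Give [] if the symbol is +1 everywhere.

Mod squares: a ≡ -8602, b ≡ -667. Check v ∈ {∞, 2, 3, 5, 7, 11, 13, 17, 23, 29}.
v=2: v_2(a)=9, v_2(b)=12; units ≡ 3, 5 (mod 8); ε·ε+αω+βω = 1·0+9·1+12·1 ≡ 1  ⇒  (a,b)_2 = -1.
v=23: a=23^-1·(≡19), b=23^-1·(≡22) mod 23; (19|23)=-1, (22|23)=-1; (−1)^{-1·-1·11}·(-1)^-1·(-1)^-1 = -1.
v=11: a=11^7·(≡7), b=11^4·(≡3) mod 11; (7|11)=-1, (3|11)=+1; (−1)^{7·4·5}·(-1)^4·(+1)^7 = +1.
v=13: a=13^2·(≡3), b=13^2·(≡3) mod 13; (3|13)=+1, (3|13)=+1; (−1)^{2·2·6}·(+1)^2·(+1)^2 = +1.
v=∞: -8602 < 0 and -667 < 0  ⇒  (a,b)_∞ = -1.
v=17: a=17^3·(≡13), b=17^2·(≡9) mod 17; (13|17)=+1, (9|17)=+1; (−1)^{3·2·8}·(+1)^2·(+1)^3 = +1.
v=3: a=3^-8·(≡2), b=3^-4·(≡2) mod 3; (2|3)=-1, (2|3)=-1; (−1)^{-8·-4·1}·(-1)^-4·(-1)^-8 = +1.
v=7: a=7^-4·(≡1), b=7^-2·(≡5) mod 7; (1|7)=+1, (5|7)=-1; (−1)^{-4·-2·3}·(+1)^-2·(-1)^-4 = +1.
v=5: a=5^0·(≡2), b=5^-2·(≡3) mod 5; (2|5)=-1, (3|5)=-1; (−1)^{0·-2·2}·(-1)^-2·(-1)^0 = +1.
v=29: a=29^8·(≡17), b=29^5·(≡7) mod 29; (17|29)=-1, (7|29)=+1; (−1)^{8·5·14}·(-1)^5·(+1)^8 = -1.
Ram(-8602, -667) = {2, 23, 29, ∞}; no ℚ_2-point on the conic.

[2, 23, 29, inf]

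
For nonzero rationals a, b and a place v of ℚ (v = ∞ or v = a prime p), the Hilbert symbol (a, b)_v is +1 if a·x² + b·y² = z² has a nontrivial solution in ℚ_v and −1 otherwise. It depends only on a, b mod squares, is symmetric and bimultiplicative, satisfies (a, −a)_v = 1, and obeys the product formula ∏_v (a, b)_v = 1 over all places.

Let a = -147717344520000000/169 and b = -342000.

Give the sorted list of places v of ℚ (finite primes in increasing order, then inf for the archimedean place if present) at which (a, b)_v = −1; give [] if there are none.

[23, inf]

Mod squares: a ≡ -4370, b ≡ -95. Check v ∈ {∞, 2, 3, 5, 13, 17, 19, 23}.
v=2: v_2(a)=9, v_2(b)=4; units ≡ 7, 1 (mod 8); ε·ε+αω+βω = 1·0+9·0+4·0 ≡ 0  ⇒  (a,b)_2 = +1.
v=17: a=17^2·(≡2), b=17^0·(≡6) mod 17; (2|17)=+1, (6|17)=-1; (−1)^{2·0·8}·(+1)^0·(-1)^2 = +1.
v=3: a=3^4·(≡1), b=3^2·(≡1) mod 3; (1|3)=+1, (1|3)=+1; (−1)^{4·2·1}·(+1)^2·(+1)^4 = +1.
v=23: a=23^1·(≡14), b=23^0·(≡10) mod 23; (14|23)=-1, (10|23)=-1; (−1)^{1·0·11}·(-1)^0·(-1)^1 = -1.
v=13: a=13^-2·(≡8), b=13^0·(≡4) mod 13; (8|13)=-1, (4|13)=+1; (−1)^{-2·0·6}·(-1)^0·(+1)^-2 = +1.
v=5: a=5^7·(≡1), b=5^3·(≡4) mod 5; (1|5)=+1, (4|5)=+1; (−1)^{7·3·2}·(+1)^3·(+1)^7 = +1.
v=19: a=19^3·(≡6), b=19^1·(≡12) mod 19; (6|19)=+1, (12|19)=-1; (−1)^{3·1·9}·(+1)^1·(-1)^3 = +1.
v=∞: -4370 < 0 and -95 < 0  ⇒  (a,b)_∞ = -1.
(-4370, -95 / ℚ) ramifies at {23, ∞}: a division algebra.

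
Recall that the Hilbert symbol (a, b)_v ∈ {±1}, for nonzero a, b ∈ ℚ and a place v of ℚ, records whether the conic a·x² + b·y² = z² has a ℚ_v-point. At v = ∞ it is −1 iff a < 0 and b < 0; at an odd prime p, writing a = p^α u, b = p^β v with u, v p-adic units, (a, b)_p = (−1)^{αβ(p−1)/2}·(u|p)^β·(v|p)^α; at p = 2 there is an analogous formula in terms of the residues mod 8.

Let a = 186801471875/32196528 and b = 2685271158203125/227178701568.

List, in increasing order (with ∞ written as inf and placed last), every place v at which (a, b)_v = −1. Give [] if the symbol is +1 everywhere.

Mod squares: a ≡ 5865, b ≡ 255. Check v ∈ {∞, 2, 3, 5, 7, 13, 17, 23}.
v=13: a=13^-2·(≡7), b=13^-2·(≡7) mod 13; (7|13)=-1, (7|13)=-1; (−1)^{-2·-2·6}·(-1)^-2·(-1)^-2 = +1.
v=7: a=7^-2·(≡6), b=7^-4·(≡6) mod 7; (6|7)=-1, (6|7)=-1; (−1)^{-2·-4·3}·(-1)^-4·(-1)^-2 = +1.
v=23: a=23^3·(≡4), b=23^4·(≡6) mod 23; (4|23)=+1, (6|23)=+1; (−1)^{3·4·11}·(+1)^4·(+1)^3 = +1.
v=5: a=5^5·(≡2), b=5^9·(≡1) mod 5; (2|5)=-1, (1|5)=+1; (−1)^{5·9·2}·(-1)^9·(+1)^5 = -1.
v=3: a=3^-5·(≡2), b=3^-7·(≡1) mod 3; (2|3)=-1, (1|3)=+1; (−1)^{-5·-7·1}·(-1)^-7·(+1)^-5 = +1.
v=∞: 5865 > 0 and 255 > 0  ⇒  (a,b)_∞ = +1.
v=2: v_2(a)=-4, v_2(b)=-8; units ≡ 1, 7 (mod 8); ε·ε+αω+βω = 0·1+-4·0+-8·0 ≡ 0  ⇒  (a,b)_2 = +1.
v=17: a=17^3·(≡7), b=17^3·(≡2) mod 17; (7|17)=-1, (2|17)=+1; (−1)^{3·3·8}·(-1)^3·(+1)^3 = -1.
Ram(5865, 255) = {5, 17}; no ℚ_5-point on the conic.

[5, 17]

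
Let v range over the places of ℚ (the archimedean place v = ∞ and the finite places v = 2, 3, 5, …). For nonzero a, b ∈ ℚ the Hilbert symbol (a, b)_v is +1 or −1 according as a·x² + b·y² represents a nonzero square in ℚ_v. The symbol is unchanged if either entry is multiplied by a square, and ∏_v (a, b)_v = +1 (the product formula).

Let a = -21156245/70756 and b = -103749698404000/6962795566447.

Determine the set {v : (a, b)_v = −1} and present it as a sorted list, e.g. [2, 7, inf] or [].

[2, inf]

(a, b) ≡ (-5, -70) mod (ℚ^×)²; places V = {2, 5, 7, 11, 17, 19, 29, ∞}.
(a,b)_19: α=-2, u≡14; β=0, v≡5 (mod 19); (14|19)=-1, (5|19)=+1; sign (−1)^0·-1^0·+1^-2 = +1.
(a,b)_∞: sgn(-5)=−, sgn(-70)=−, so -1.
(a,b)_29: α=0, u≡5; β=-2, v≡3 (mod 29); (5|29)=+1, (3|29)=-1; sign (−1)^0·+1^-2·-1^0 = +1.
(a,b)_17: α=2, u≡7; β=-6, v≡16 (mod 17); (7|17)=-1, (16|17)=+1; sign (−1)^0·-1^-6·+1^2 = +1.
(a,b)_11: α=4, u≡10; β=10, v≡8 (mod 11); (10|11)=-1, (8|11)=-1; sign (−1)^0·-1^10·-1^4 = +1.
(a,b)_7: α=-2, u≡1; β=-3, v≡2 (mod 7); (1|7)=+1, (2|7)=+1; sign (−1)^0·+1^-3·+1^-2 = +1.
(a,b)_2: α=-2, β=5; u≡3, v≡5 (mod 8); ε(u)ε(v)=1·0, αω(v)=-2·1, βω(u)=5·1; sum ≡ 1  ⇒  -1.
(a,b)_5: α=1, u≡1; β=3, v≡4 (mod 5); (1|5)=+1, (4|5)=+1; sign (−1)^0·+1^3·+1^1 = +1.
|Ram(-5, -70)| = 2, even; anisotropic at {2, ∞}.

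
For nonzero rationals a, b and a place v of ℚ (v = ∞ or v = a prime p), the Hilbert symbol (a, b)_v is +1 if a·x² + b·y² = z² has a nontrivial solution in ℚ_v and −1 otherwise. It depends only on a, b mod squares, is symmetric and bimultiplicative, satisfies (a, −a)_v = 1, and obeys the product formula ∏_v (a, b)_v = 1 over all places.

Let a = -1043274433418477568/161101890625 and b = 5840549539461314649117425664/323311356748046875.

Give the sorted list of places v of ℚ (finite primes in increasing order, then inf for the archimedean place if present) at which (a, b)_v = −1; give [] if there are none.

(a, b) ≡ (-23, 209) mod (ℚ^×)²; places V = {2, 3, 5, 7, 11, 13, 19, 23, ∞}.
(a,b)_2: α=14, β=24; u≡1, v≡1 (mod 8); ε(u)ε(v)=0·0, αω(v)=14·0, βω(u)=24·0; sum ≡ 0  ⇒  +1.
(a,b)_3: α=4, u≡1; β=6, v≡2 (mod 3); (1|3)=+1, (2|3)=-1; sign (−1)^0·+1^6·-1^4 = +1.
(a,b)_19: α=-2, u≡18; β=-3, v≡1 (mod 19); (18|19)=-1, (1|19)=+1; sign (−1)^0·-1^-3·+1^-2 = -1.
(a,b)_7: α=10, u≡5; β=14, v≡5 (mod 7); (5|7)=-1, (5|7)=-1; sign (−1)^0·-1^14·-1^10 = +1.
(a,b)_23: α=1, u≡14; β=2, v≡18 (mod 23); (14|23)=-1, (18|23)=+1; sign (−1)^0·-1^2·+1^1 = +1.
(a,b)_13: α=-4, u≡10; β=-6, v≡12 (mod 13); (10|13)=+1, (12|13)=+1; sign (−1)^0·+1^-6·+1^-4 = +1.
(a,b)_11: α=2, u≡7; β=3, v≡10 (mod 11); (7|11)=-1, (10|11)=-1; sign (−1)^0·-1^3·-1^2 = -1.
(a,b)_∞: sgn(-23)=−, sgn(209)=+, so +1.
(a,b)_5: α=-6, u≡2; β=-10, v≡4 (mod 5); (2|5)=-1, (4|5)=+1; sign (−1)^0·-1^-10·+1^-6 = +1.
(-23, 209 / ℚ) ramifies at {11, 19}: a division algebra.

[11, 19]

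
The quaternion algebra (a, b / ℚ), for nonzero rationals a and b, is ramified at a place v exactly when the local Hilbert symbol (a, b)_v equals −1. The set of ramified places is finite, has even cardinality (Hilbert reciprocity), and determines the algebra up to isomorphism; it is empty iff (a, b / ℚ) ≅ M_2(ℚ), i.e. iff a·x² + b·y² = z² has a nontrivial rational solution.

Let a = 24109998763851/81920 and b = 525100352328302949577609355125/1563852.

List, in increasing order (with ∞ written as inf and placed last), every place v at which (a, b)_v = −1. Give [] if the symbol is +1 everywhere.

Mod squares: a ≡ 55, b ≡ 15015. Check v ∈ {∞, 2, 3, 5, 7, 11, 13, 17, 19, 29}.
v=3: a=3^2·(≡1), b=3^-1·(≡1) mod 3; (1|3)=+1, (1|3)=+1; (−1)^{2·-1·1}·(+1)^-1·(+1)^2 = +1.
v=2: v_2(a)=-14, v_2(b)=-2; units ≡ 7, 7 (mod 8); ε·ε+αω+βω = 1·1+-14·0+-2·0 ≡ 1  ⇒  (a,b)_2 = -1.
v=17: a=17^2·(≡15), b=17^2·(≡9) mod 17; (15|17)=+1, (9|17)=+1; (−1)^{2·2·8}·(+1)^2·(+1)^2 = +1.
v=13: a=13^2·(≡3), b=13^7·(≡6) mod 13; (3|13)=+1, (6|13)=-1; (−1)^{2·7·6}·(+1)^7·(-1)^2 = +1.
v=11: a=11^3·(≡9), b=11^7·(≡3) mod 11; (9|11)=+1, (3|11)=+1; (−1)^{3·7·5}·(+1)^7·(+1)^3 = -1.
v=29: a=29^2·(≡18), b=29^4·(≡6) mod 29; (18|29)=-1, (6|29)=+1; (−1)^{2·4·14}·(-1)^4·(+1)^2 = +1.
v=∞: 55 > 0 and 15015 > 0  ⇒  (a,b)_∞ = +1.
v=7: a=7^2·(≡3), b=7^5·(≡5) mod 7; (3|7)=-1, (5|7)=-1; (−1)^{2·5·3}·(-1)^5·(-1)^2 = -1.
v=19: a=19^0·(≡1), b=19^-4·(≡1) mod 19; (1|19)=+1, (1|19)=+1; (−1)^{0·-4·9}·(+1)^-4·(+1)^0 = +1.
v=5: a=5^-1·(≡4), b=5^3·(≡3) mod 5; (4|5)=+1, (3|5)=-1; (−1)^{-1·3·2}·(+1)^3·(-1)^-1 = -1.
Ram(55, 15015) = {2, 5, 7, 11}; no ℚ_2-point on the conic.

[2, 5, 7, 11]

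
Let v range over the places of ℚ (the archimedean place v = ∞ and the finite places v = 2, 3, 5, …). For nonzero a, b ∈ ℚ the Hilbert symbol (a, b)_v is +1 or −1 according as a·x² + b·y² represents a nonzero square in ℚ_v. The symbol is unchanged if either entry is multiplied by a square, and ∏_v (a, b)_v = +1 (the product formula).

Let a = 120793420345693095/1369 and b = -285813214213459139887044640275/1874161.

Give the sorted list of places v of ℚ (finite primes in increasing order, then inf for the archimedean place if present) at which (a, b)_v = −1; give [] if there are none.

[17, 19]

(a, b) ≡ (95095, -51051) mod (ℚ^×)²; places V = {2, 3, 5, 7, 11, 13, 17, 19, 37, 41, ∞}.
(a,b)_∞: sgn(95095)=+, sgn(-51051)=−, so +1.
(a,b)_3: α=2, u≡1; β=3, v≡2 (mod 3); (1|3)=+1, (2|3)=-1; sign (−1)^0·+1^3·-1^2 = +1.
(a,b)_2: α=0, β=0; u≡7, v≡5 (mod 8); ε(u)ε(v)=1·0, αω(v)=0·1, βω(u)=0·0; sum ≡ 0  ⇒  +1.
(a,b)_13: α=1, u≡12; β=1, v≡12 (mod 13); (12|13)=+1, (12|13)=+1; sign (−1)^0·+1^1·+1^1 = +1.
(a,b)_17: α=2, u≡14; β=3, v≡10 (mod 17); (14|17)=-1, (10|17)=-1; sign (−1)^0·-1^3·-1^2 = -1.
(a,b)_41: α=2, u≡33; β=4, v≡3 (mod 41); (33|41)=+1, (3|41)=-1; sign (−1)^0·+1^4·-1^2 = +1.
(a,b)_5: α=1, u≡1; β=2, v≡4 (mod 5); (1|5)=+1, (4|5)=+1; sign (−1)^0·+1^2·+1^1 = +1.
(a,b)_11: α=3, u≡6; β=5, v≡3 (mod 11); (6|11)=-1, (3|11)=+1; sign (−1)^1·-1^5·+1^3 = +1.
(a,b)_19: α=1, u≡12; β=2, v≡15 (mod 19); (12|19)=-1, (15|19)=-1; sign (−1)^0·-1^2·-1^1 = -1.
(a,b)_7: α=5, u≡3; β=9, v≡2 (mod 7); (3|7)=-1, (2|7)=+1; sign (−1)^1·-1^9·+1^5 = +1.
(a,b)_37: α=-2, u≡24; β=-4, v≡27 (mod 37); (24|37)=-1, (27|37)=+1; sign (−1)^0·-1^-4·+1^-2 = +1.
(95095, -51051 / ℚ) ramifies at {17, 19}: a division algebra.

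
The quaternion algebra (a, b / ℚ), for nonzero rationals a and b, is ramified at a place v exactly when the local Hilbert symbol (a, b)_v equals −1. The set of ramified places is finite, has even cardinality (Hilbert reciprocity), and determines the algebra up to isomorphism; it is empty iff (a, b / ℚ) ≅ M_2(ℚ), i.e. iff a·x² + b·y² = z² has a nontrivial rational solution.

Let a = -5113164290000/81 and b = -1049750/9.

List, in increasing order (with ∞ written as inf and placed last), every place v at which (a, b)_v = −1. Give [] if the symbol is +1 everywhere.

[2, 17, 29, inf]

(a, b) ≡ (-29, -41990) mod (ℚ^×)²; places V = {2, 3, 5, 13, 17, 19, 29, ∞}.
(a,b)_17: α=2, u≡3; β=1, v≡5 (mod 17); (3|17)=-1, (5|17)=-1; sign (−1)^0·-1^1·-1^2 = -1.
(a,b)_19: α=2, u≡1; β=1, v≡15 (mod 19); (1|19)=+1, (15|19)=-1; sign (−1)^0·+1^1·-1^2 = +1.
(a,b)_5: α=4, u≡1; β=3, v≡3 (mod 5); (1|5)=+1, (3|5)=-1; sign (−1)^0·+1^3·-1^4 = +1.
(a,b)_∞: sgn(-29)=−, sgn(-41990)=−, so -1.
(a,b)_29: α=1, u≡28; β=0, v≡12 (mod 29); (28|29)=+1, (12|29)=-1; sign (−1)^0·+1^0·-1^1 = -1.
(a,b)_2: α=4, β=1; u≡3, v≡5 (mod 8); ε(u)ε(v)=1·0, αω(v)=4·1, βω(u)=1·1; sum ≡ 1  ⇒  -1.
(a,b)_13: α=2, u≡1; β=1, v≡5 (mod 13); (1|13)=+1, (5|13)=-1; sign (−1)^0·+1^1·-1^2 = +1.
(a,b)_3: α=-4, u≡1; β=-2, v≡1 (mod 3); (1|3)=+1, (1|3)=+1; sign (−1)^0·+1^-2·+1^-4 = +1.
(-29, -41990 / ℚ) ramifies at {2, 17, 29, ∞}: a division algebra.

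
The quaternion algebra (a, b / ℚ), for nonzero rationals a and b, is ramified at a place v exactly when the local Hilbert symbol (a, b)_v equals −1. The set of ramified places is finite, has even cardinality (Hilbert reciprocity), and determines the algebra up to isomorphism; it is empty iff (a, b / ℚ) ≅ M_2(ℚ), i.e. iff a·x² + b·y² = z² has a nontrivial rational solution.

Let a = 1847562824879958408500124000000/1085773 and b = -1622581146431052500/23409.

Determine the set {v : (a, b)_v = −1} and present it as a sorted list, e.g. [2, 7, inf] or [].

[2, 11, 31, 41]

Mod squares: a ≡ 2660203, b ≡ -341. Check v ∈ {∞, 2, 3, 5, 7, 11, 13, 17, 19, 23, 31, 41}.
v=17: a=17^-4·(≡4), b=17^-2·(≡16) mod 17; (4|17)=+1, (16|17)=+1; (−1)^{-4·-2·8}·(+1)^-2·(+1)^-4 = +1.
v=31: a=31^1·(≡1), b=31^1·(≡25) mod 31; (1|31)=+1, (25|31)=+1; (−1)^{1·1·15}·(+1)^1·(+1)^1 = -1.
v=∞: 2660203 > 0 and -341 < 0  ⇒  (a,b)_∞ = +1.
v=19: a=19^2·(≡18), b=19^2·(≡7) mod 19; (18|19)=-1, (7|19)=+1; (−1)^{2·2·9}·(-1)^2·(+1)^2 = +1.
v=11: a=11^6·(≡6), b=11^3·(≡10) mod 11; (6|11)=-1, (10|11)=-1; (−1)^{6·3·5}·(-1)^3·(-1)^6 = -1.
v=23: a=23^3·(≡17), b=23^2·(≡1) mod 23; (17|23)=-1, (1|23)=+1; (−1)^{3·2·11}·(-1)^2·(+1)^3 = +1.
v=5: a=5^6·(≡2), b=5^4·(≡4) mod 5; (2|5)=-1, (4|5)=+1; (−1)^{6·4·2}·(-1)^4·(+1)^6 = +1.
v=7: a=7^3·(≡6), b=7^2·(≡1) mod 7; (6|7)=-1, (1|7)=+1; (−1)^{3·2·3}·(-1)^2·(+1)^3 = +1.
v=2: v_2(a)=8, v_2(b)=2; units ≡ 3, 3 (mod 8); ε·ε+αω+βω = 1·1+8·1+2·1 ≡ 1  ⇒  (a,b)_2 = -1.
v=41: a=41^3·(≡39), b=41^2·(≡7) mod 41; (39|41)=+1, (7|41)=-1; (−1)^{3·2·20}·(+1)^2·(-1)^3 = -1.
v=13: a=13^-1·(≡6), b=13^0·(≡1) mod 13; (6|13)=-1, (1|13)=+1; (−1)^{-1·0·6}·(-1)^0·(+1)^-1 = +1.
v=3: a=3^4·(≡1), b=3^-4·(≡1) mod 3; (1|3)=+1, (1|3)=+1; (−1)^{4·-4·1}·(+1)^-4·(+1)^4 = +1.
Ram(2660203, -341) = {2, 11, 31, 41}; no ℚ_2-point on the conic.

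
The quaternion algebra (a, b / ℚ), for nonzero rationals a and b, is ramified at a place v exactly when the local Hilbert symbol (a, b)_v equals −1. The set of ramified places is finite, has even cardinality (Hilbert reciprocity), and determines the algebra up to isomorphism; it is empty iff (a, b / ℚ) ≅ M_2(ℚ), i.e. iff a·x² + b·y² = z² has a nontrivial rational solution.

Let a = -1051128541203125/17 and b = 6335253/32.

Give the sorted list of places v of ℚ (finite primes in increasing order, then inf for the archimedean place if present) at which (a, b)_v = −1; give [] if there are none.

Mod squares: a ≡ -1415029, b ≡ 186. Check v ∈ {∞, 2, 3, 5, 7, 11, 17, 23, 29, 31, 47}.
v=23: a=23^1·(≡12), b=23^0·(≡2) mod 23; (12|23)=+1, (2|23)=+1; (−1)^{1·0·11}·(+1)^0·(+1)^1 = +1.
v=11: a=11^1·(≡2), b=11^0·(≡10) mod 11; (2|11)=-1, (10|11)=-1; (−1)^{1·0·5}·(-1)^0·(-1)^1 = -1.
v=7: a=7^1·(≡6), b=7^0·(≡2) mod 7; (6|7)=-1, (2|7)=+1; (−1)^{1·0·3}·(-1)^0·(+1)^1 = +1.
v=17: a=17^-1·(≡11), b=17^0·(≡9) mod 17; (11|17)=-1, (9|17)=+1; (−1)^{-1·0·8}·(-1)^0·(+1)^-1 = +1.
v=3: a=3^0·(≡2), b=3^5·(≡2) mod 3; (2|3)=-1, (2|3)=-1; (−1)^{0·5·1}·(-1)^5·(-1)^0 = -1.
v=29: a=29^2·(≡15), b=29^2·(≡17) mod 29; (15|29)=-1, (17|29)=-1; (−1)^{2·2·14}·(-1)^2·(-1)^2 = +1.
v=47: a=47^1·(≡45), b=47^0·(≡20) mod 47; (45|47)=-1, (20|47)=-1; (−1)^{1·0·23}·(-1)^0·(-1)^1 = -1.
v=5: a=5^6·(≡4), b=5^0·(≡4) mod 5; (4|5)=+1, (4|5)=+1; (−1)^{6·0·2}·(+1)^0·(+1)^6 = +1.
v=2: v_2(a)=0, v_2(b)=-5; units ≡ 3, 5 (mod 8); ε·ε+αω+βω = 1·0+0·1+-5·1 ≡ 1  ⇒  (a,b)_2 = -1.
v=∞: -1415029 < 0 and 186 > 0  ⇒  (a,b)_∞ = +1.
v=31: a=31^2·(≡5), b=31^1·(≡11) mod 31; (5|31)=+1, (11|31)=-1; (−1)^{2·1·15}·(+1)^1·(-1)^2 = +1.
(-1415029, 186 / ℚ) ramifies at {2, 3, 11, 47}: a division algebra.

[2, 3, 11, 47]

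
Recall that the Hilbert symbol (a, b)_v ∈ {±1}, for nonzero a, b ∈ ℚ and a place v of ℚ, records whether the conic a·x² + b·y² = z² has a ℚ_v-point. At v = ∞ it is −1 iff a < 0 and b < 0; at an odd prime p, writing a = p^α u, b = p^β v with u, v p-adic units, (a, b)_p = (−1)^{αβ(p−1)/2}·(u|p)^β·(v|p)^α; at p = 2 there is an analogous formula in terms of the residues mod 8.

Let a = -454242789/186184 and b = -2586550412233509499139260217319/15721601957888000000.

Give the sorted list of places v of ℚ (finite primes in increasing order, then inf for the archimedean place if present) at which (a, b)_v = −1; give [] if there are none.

(a, b) ≡ (-14586, -16302) mod (ℚ^×)²; places V = {2, 3, 5, 7, 11, 13, 17, 19, 37, ∞}.
(a,b)_5: α=0, u≡4; β=-6, v≡3 (mod 5); (4|5)=+1, (3|5)=-1; sign (−1)^0·+1^-6·-1^0 = +1.
(a,b)_17: α=-1, u≡4; β=0, v≡4 (mod 17); (4|17)=+1, (4|17)=+1; sign (−1)^0·+1^0·+1^-1 = +1.
(a,b)_2: α=-3, β=-29; u≡3, v≡1 (mod 8); ε(u)ε(v)=1·0, αω(v)=-3·0, βω(u)=-29·1; sum ≡ 1  ⇒  -1.
(a,b)_3: α=3, u≡1; β=5, v≡2 (mod 3); (1|3)=+1, (2|3)=-1; sign (−1)^1·+1^5·-1^3 = +1.
(a,b)_∞: sgn(-14586)=−, sgn(-16302)=−, so -1.
(a,b)_19: α=0, u≡5; β=1, v≡1 (mod 19); (5|19)=+1, (1|19)=+1; sign (−1)^0·+1^1·+1^0 = +1.
(a,b)_7: α=6, u≡2; β=24, v≡4 (mod 7); (2|7)=+1, (4|7)=+1; sign (−1)^0·+1^24·+1^6 = +1.
(a,b)_13: α=1, u≡1; β=3, v≡2 (mod 13); (1|13)=+1, (2|13)=-1; sign (−1)^0·+1^3·-1^1 = -1.
(a,b)_37: α=-2, u≡22; β=-4, v≡17 (mod 37); (22|37)=-1, (17|37)=-1; sign (−1)^0·-1^-4·-1^-2 = +1.
(a,b)_11: α=1, u≡9; β=3, v≡3 (mod 11); (9|11)=+1, (3|11)=+1; sign (−1)^1·+1^3·+1^1 = -1.
(-14586, -16302 / ℚ) ramifies at {2, 11, 13, ∞}: a division algebra.

[2, 11, 13, inf]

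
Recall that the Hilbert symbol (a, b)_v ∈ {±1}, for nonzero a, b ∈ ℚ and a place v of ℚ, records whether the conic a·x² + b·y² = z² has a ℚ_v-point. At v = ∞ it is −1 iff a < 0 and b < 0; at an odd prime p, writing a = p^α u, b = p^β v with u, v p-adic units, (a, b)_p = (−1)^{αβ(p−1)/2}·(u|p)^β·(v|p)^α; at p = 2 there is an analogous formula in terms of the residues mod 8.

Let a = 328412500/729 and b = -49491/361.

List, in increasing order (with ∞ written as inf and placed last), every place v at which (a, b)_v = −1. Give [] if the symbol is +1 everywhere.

(a, b) ≡ (131365, -611) mod (ℚ^×)²; places V = {2, 3, 5, 13, 19, 43, 47, ∞}.
(a,b)_∞: sgn(131365)=+, sgn(-611)=−, so +1.
(a,b)_47: α=1, u≡20; β=1, v≡42 (mod 47); (20|47)=-1, (42|47)=+1; sign (−1)^1·-1^1·+1^1 = +1.
(a,b)_3: α=-6, u≡1; β=4, v≡1 (mod 3); (1|3)=+1, (1|3)=+1; sign (−1)^0·+1^4·+1^-6 = +1.
(a,b)_13: α=1, u≡3; β=1, v≡8 (mod 13); (3|13)=+1, (8|13)=-1; sign (−1)^0·+1^1·-1^1 = -1.
(a,b)_19: α=0, u≡12; β=-2, v≡4 (mod 19); (12|19)=-1, (4|19)=+1; sign (−1)^0·-1^-2·+1^0 = +1.
(a,b)_5: α=5, u≡3; β=0, v≡4 (mod 5); (3|5)=-1, (4|5)=+1; sign (−1)^0·-1^0·+1^5 = +1.
(a,b)_43: α=1, u≡37; β=0, v≡33 (mod 43); (37|43)=-1, (33|43)=-1; sign (−1)^0·-1^0·-1^1 = -1.
(a,b)_2: α=2, β=0; u≡5, v≡5 (mod 8); ε(u)ε(v)=0·0, αω(v)=2·1, βω(u)=0·1; sum ≡ 0  ⇒  +1.
Ram(131365, -611) = {13, 43}; no ℚ_13-point on the conic.

[13, 43]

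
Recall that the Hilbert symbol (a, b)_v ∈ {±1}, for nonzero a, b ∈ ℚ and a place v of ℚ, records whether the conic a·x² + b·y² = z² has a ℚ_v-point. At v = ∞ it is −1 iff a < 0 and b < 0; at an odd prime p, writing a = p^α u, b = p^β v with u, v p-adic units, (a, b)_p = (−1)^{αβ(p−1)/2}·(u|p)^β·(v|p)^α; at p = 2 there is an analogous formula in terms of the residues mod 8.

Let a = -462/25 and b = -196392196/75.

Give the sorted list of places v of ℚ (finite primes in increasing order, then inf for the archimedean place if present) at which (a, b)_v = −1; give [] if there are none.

[2, 3, 11, inf]

(a, b) ≡ (-462, -3) mod (ℚ^×)²; places V = {2, 3, 5, 7, 11, 13, ∞}.
(a,b)_2: α=1, β=2; u≡1, v≡5 (mod 8); ε(u)ε(v)=0·0, αω(v)=1·1, βω(u)=2·0; sum ≡ 1  ⇒  -1.
(a,b)_13: α=0, u≡7; β=2, v≡9 (mod 13); (7|13)=-1, (9|13)=+1; sign (−1)^0·-1^2·+1^0 = +1.
(a,b)_3: α=1, u≡2; β=-1, v≡2 (mod 3); (2|3)=-1, (2|3)=-1; sign (−1)^1·-1^-1·-1^1 = -1.
(a,b)_∞: sgn(-462)=−, sgn(-3)=−, so -1.
(a,b)_7: α=1, u≡1; β=4, v≡4 (mod 7); (1|7)=+1, (4|7)=+1; sign (−1)^0·+1^4·+1^1 = +1.
(a,b)_11: α=1, u≡8; β=2, v≡2 (mod 11); (8|11)=-1, (2|11)=-1; sign (−1)^0·-1^2·-1^1 = -1.
(a,b)_5: α=-2, u≡3; β=-2, v≡3 (mod 5); (3|5)=-1, (3|5)=-1; sign (−1)^0·-1^-2·-1^-2 = +1.
(-462, -3 / ℚ) ramifies at {2, 3, 11, ∞}: a division algebra.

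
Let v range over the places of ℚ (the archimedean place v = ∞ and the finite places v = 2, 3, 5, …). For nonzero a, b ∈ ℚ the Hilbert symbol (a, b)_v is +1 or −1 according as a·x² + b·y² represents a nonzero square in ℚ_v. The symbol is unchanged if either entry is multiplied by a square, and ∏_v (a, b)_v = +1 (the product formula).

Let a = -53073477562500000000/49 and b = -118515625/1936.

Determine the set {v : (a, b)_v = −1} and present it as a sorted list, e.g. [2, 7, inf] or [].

(a, b) ≡ (-41, -7585) mod (ℚ^×)²; places V = {2, 3, 5, 7, 11, 37, 41, ∞}.
(a,b)_37: α=2, u≡34; β=1, v≡31 (mod 37); (34|37)=+1, (31|37)=-1; sign (−1)^0·+1^1·-1^2 = +1.
(a,b)_∞: sgn(-41)=−, sgn(-7585)=−, so -1.
(a,b)_2: α=8, β=-4; u≡7, v≡7 (mod 8); ε(u)ε(v)=1·1, αω(v)=8·0, βω(u)=-4·0; sum ≡ 1  ⇒  -1.
(a,b)_5: α=12, u≡1; β=7, v≡3 (mod 5); (1|5)=+1, (3|5)=-1; sign (−1)^0·+1^7·-1^12 = +1.
(a,b)_3: α=2, u≡1; β=0, v≡2 (mod 3); (1|3)=+1, (2|3)=-1; sign (−1)^0·+1^0·-1^2 = +1.
(a,b)_7: α=-2, u≡4; β=0, v≡6 (mod 7); (4|7)=+1, (6|7)=-1; sign (−1)^0·+1^0·-1^-2 = +1.
(a,b)_41: α=3, u≡31; β=1, v≡18 (mod 41); (31|41)=+1, (18|41)=+1; sign (−1)^0·+1^1·+1^3 = +1.
(a,b)_11: α=0, u≡9; β=-2, v≡5 (mod 11); (9|11)=+1, (5|11)=+1; sign (−1)^0·+1^-2·+1^0 = +1.
(-41, -7585 / ℚ) ramifies at {2, ∞}: a division algebra.

[2, inf]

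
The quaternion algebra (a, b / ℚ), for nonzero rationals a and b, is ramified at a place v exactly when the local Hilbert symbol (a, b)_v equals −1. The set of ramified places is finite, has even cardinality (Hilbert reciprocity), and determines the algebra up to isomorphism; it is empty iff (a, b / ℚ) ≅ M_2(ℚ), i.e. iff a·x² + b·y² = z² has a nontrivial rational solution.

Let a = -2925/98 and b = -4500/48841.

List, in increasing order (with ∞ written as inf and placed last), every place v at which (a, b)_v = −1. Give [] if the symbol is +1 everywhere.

(a, b) ≡ (-26, -5) mod (ℚ^×)²; places V = {2, 3, 5, 7, 13, 17, ∞}.
(a,b)_13: α=1, u≡5; β=-2, v≡8 (mod 13); (5|13)=-1, (8|13)=-1; sign (−1)^0·-1^-2·-1^1 = -1.
(a,b)_5: α=2, u≡1; β=3, v≡4 (mod 5); (1|5)=+1, (4|5)=+1; sign (−1)^0·+1^3·+1^2 = +1.
(a,b)_7: α=-2, u≡4; β=0, v≡4 (mod 7); (4|7)=+1, (4|7)=+1; sign (−1)^0·+1^0·+1^-2 = +1.
(a,b)_∞: sgn(-26)=−, sgn(-5)=−, so -1.
(a,b)_17: α=0, u≡13; β=-2, v≡12 (mod 17); (13|17)=+1, (12|17)=-1; sign (−1)^0·+1^-2·-1^0 = +1.
(a,b)_2: α=-1, β=2; u≡3, v≡3 (mod 8); ε(u)ε(v)=1·1, αω(v)=-1·1, βω(u)=2·1; sum ≡ 0  ⇒  +1.
(a,b)_3: α=2, u≡1; β=2, v≡1 (mod 3); (1|3)=+1, (1|3)=+1; sign (−1)^0·+1^2·+1^2 = +1.
Ram(-26, -5) = {13, ∞}; no ℚ_13-point on the conic.

[13, inf]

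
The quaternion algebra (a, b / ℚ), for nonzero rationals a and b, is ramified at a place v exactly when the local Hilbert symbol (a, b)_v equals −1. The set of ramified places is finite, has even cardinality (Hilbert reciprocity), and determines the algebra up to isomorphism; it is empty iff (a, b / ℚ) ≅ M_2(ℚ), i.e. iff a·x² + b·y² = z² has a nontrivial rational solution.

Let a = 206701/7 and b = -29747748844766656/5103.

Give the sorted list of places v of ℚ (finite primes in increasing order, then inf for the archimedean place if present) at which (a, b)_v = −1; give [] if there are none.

[2, 7, 11, 19, 23, 43]

(a, b) ≡ (1446907, -76153) mod (ℚ^×)²; places V = {2, 3, 7, 11, 19, 23, 43, ∞}.
(a,b)_23: α=1, u≡9; β=3, v≡2 (mod 23); (9|23)=+1, (2|23)=+1; sign (−1)^1·+1^3·+1^1 = -1.
(a,b)_7: α=-1, u≡5; β=-1, v≡3 (mod 7); (5|7)=-1, (3|7)=-1; sign (−1)^1·-1^-1·-1^-1 = -1.
(a,b)_11: α=1, u≡2; β=3, v≡7 (mod 11); (2|11)=-1, (7|11)=-1; sign (−1)^1·-1^3·-1^1 = -1.
(a,b)_2: α=0, β=6; u≡3, v≡7 (mod 8); ε(u)ε(v)=1·1, αω(v)=0·0, βω(u)=6·1; sum ≡ 1  ⇒  -1.
(a,b)_43: α=1, u≡11; β=3, v≡16 (mod 43); (11|43)=+1, (16|43)=+1; sign (−1)^1·+1^3·+1^1 = -1.
(a,b)_3: α=0, u≡1; β=-6, v≡2 (mod 3); (1|3)=+1, (2|3)=-1; sign (−1)^0·+1^-6·-1^0 = +1.
(a,b)_19: α=1, u≡7; β=2, v≡8 (mod 19); (7|19)=+1, (8|19)=-1; sign (−1)^0·+1^2·-1^1 = -1.
(a,b)_∞: sgn(1446907)=+, sgn(-76153)=−, so +1.
Ram(1446907, -76153) = {2, 7, 11, 19, 23, 43}; no ℚ_2-point on the conic.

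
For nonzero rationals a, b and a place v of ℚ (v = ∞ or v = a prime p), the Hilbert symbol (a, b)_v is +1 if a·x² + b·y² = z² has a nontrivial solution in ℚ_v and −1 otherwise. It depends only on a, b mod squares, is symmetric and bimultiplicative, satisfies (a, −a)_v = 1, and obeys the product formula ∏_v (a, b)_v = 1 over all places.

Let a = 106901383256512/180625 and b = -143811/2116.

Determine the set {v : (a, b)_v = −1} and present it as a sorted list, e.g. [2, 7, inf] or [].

(a, b) ≡ (27378487, -19) mod (ℚ^×)²; places V = {2, 3, 5, 13, 17, 19, 23, 29, 31, 43, 47, ∞}.
(a,b)_3: α=0, u≡1; β=2, v≡2 (mod 3); (1|3)=+1, (2|3)=-1; sign (−1)^0·+1^2·-1^0 = +1.
(a,b)_∞: sgn(27378487)=+, sgn(-19)=−, so +1.
(a,b)_47: α=1, u≡3; β=0, v≡9 (mod 47); (3|47)=+1, (9|47)=+1; sign (−1)^0·+1^0·+1^1 = +1.
(a,b)_23: α=1, u≡18; β=-2, v≡2 (mod 23); (18|23)=+1, (2|23)=+1; sign (−1)^0·+1^-2·+1^1 = +1.
(a,b)_5: α=-4, u≡3; β=0, v≡4 (mod 5); (3|5)=-1, (4|5)=+1; sign (−1)^0·-1^0·+1^-4 = +1.
(a,b)_17: α=-2, u≡1; β=0, v≡16 (mod 17); (1|17)=+1, (16|17)=+1; sign (−1)^0·+1^0·+1^-2 = +1.
(a,b)_29: α=0, u≡7; β=2, v≡26 (mod 29); (7|29)=+1, (26|29)=-1; sign (−1)^0·+1^2·-1^0 = +1.
(a,b)_2: α=6, β=-2; u≡7, v≡5 (mod 8); ε(u)ε(v)=1·0, αω(v)=6·1, βω(u)=-2·0; sum ≡ 0  ⇒  +1.
(a,b)_31: α=1, u≡28; β=0, v≡23 (mod 31); (28|31)=+1, (23|31)=-1; sign (−1)^0·+1^0·-1^1 = -1.
(a,b)_43: α=1, u≡3; β=0, v≡17 (mod 43); (3|43)=-1, (17|43)=+1; sign (−1)^0·-1^0·+1^1 = +1.
(a,b)_13: α=2, u≡6; β=0, v≡6 (mod 13); (6|13)=-1, (6|13)=-1; sign (−1)^0·-1^0·-1^2 = +1.
(a,b)_19: α=3, u≡18; β=1, v≡18 (mod 19); (18|19)=-1, (18|19)=-1; sign (−1)^1·-1^1·-1^3 = -1.
(27378487, -19 / ℚ) ramifies at {19, 31}: a division algebra.

[19, 31]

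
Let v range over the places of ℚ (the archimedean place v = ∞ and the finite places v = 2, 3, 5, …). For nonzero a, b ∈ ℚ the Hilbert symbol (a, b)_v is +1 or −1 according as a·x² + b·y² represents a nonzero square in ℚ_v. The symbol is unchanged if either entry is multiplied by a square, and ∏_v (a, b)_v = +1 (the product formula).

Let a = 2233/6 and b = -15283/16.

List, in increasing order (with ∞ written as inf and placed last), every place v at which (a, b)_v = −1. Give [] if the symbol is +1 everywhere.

[2, 3, 7, 11, 29, 31]

Mod squares: a ≡ 13398, b ≡ -15283. Check v ∈ {∞, 2, 3, 7, 11, 17, 29, 31}.
v=∞: 13398 > 0 and -15283 < 0  ⇒  (a,b)_∞ = +1.
v=31: a=31^0·(≡26), b=31^1·(≡6) mod 31; (26|31)=-1, (6|31)=-1; (−1)^{0·1·15}·(-1)^1·(-1)^0 = -1.
v=3: a=3^-1·(≡2), b=3^0·(≡2) mod 3; (2|3)=-1, (2|3)=-1; (−1)^{-1·0·1}·(-1)^0·(-1)^-1 = -1.
v=11: a=11^1·(≡10), b=11^0·(≡8) mod 11; (10|11)=-1, (8|11)=-1; (−1)^{1·0·5}·(-1)^0·(-1)^1 = -1.
v=7: a=7^1·(≡3), b=7^0·(≡6) mod 7; (3|7)=-1, (6|7)=-1; (−1)^{1·0·3}·(-1)^0·(-1)^1 = -1.
v=29: a=29^1·(≡8), b=29^1·(≡16) mod 29; (8|29)=-1, (16|29)=+1; (−1)^{1·1·14}·(-1)^1·(+1)^1 = -1.
v=17: a=17^0·(≡1), b=17^1·(≡15) mod 17; (1|17)=+1, (15|17)=+1; (−1)^{0·1·8}·(+1)^1·(+1)^0 = +1.
v=2: v_2(a)=-1, v_2(b)=-4; units ≡ 3, 5 (mod 8); ε·ε+αω+βω = 1·0+-1·1+-4·1 ≡ 1  ⇒  (a,b)_2 = -1.
Ram(13398, -15283) = {2, 3, 7, 11, 29, 31}; no ℚ_2-point on the conic.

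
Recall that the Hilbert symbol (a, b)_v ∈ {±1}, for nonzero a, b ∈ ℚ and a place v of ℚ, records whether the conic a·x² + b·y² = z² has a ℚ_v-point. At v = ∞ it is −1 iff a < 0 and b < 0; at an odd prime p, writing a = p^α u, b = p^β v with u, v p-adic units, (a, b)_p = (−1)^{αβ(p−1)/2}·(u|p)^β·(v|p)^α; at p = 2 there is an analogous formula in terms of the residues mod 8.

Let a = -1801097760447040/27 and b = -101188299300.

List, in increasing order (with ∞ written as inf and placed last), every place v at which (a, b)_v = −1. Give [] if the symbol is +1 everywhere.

[5, 29, 37, inf]

(a, b) ≡ (-303195, -601953) mod (ℚ^×)²; places V = {2, 3, 5, 11, 17, 29, 37, 41, ∞}.
(a,b)_17: α=1, u≡4; β=1, v≡8 (mod 17); (4|17)=+1, (8|17)=+1; sign (−1)^0·+1^1·+1^1 = +1.
(a,b)_41: α=3, u≡30; β=2, v≡39 (mod 41); (30|41)=-1, (39|41)=+1; sign (−1)^0·-1^2·+1^3 = +1.
(a,b)_11: α=2, u≡1; β=1, v≡7 (mod 11); (1|11)=+1, (7|11)=-1; sign (−1)^0·+1^1·-1^2 = +1.
(a,b)_5: α=1, u≡1; β=2, v≡3 (mod 5); (1|5)=+1, (3|5)=-1; sign (−1)^0·+1^2·-1^1 = -1.
(a,b)_3: α=-3, u≡2; β=1, v≡1 (mod 3); (2|3)=-1, (1|3)=+1; sign (−1)^1·-1^1·+1^-3 = +1.
(a,b)_2: α=6, β=2; u≡5, v≡7 (mod 8); ε(u)ε(v)=0·1, αω(v)=6·0, βω(u)=2·1; sum ≡ 0  ⇒  +1.
(a,b)_29: α=1, u≡14; β=1, v≡25 (mod 29); (14|29)=-1, (25|29)=+1; sign (−1)^0·-1^1·+1^1 = -1.
(a,b)_∞: sgn(-303195)=−, sgn(-601953)=−, so -1.
(a,b)_37: α=2, u≡6; β=1, v≡25 (mod 37); (6|37)=-1, (25|37)=+1; sign (−1)^0·-1^1·+1^2 = -1.
|Ram(-303195, -601953)| = 4, even; anisotropic at {5, 29, 37, ∞}.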